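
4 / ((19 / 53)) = 212 / 19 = 11.16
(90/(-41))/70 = -9/287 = -0.03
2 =2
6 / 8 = 0.75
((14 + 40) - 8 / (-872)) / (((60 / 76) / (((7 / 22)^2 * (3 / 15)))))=5480797 / 3956700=1.39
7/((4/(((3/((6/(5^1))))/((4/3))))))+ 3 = 201/32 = 6.28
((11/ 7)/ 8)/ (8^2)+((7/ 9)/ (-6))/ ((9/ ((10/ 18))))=-38663/ 7838208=-0.00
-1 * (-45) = 45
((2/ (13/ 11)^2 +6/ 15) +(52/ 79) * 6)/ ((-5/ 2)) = -771864/ 333775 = -2.31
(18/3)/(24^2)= 0.01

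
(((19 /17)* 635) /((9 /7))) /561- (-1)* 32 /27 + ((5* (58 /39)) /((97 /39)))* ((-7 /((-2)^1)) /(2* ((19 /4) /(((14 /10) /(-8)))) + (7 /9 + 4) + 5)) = 5016772291 /2593949556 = 1.93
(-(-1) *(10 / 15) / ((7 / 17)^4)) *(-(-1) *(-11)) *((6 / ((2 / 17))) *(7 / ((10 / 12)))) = -187421124 / 1715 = -109283.45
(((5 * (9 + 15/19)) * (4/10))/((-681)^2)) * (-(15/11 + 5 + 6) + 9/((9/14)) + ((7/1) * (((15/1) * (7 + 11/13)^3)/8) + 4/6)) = 57015533188/212946529653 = 0.27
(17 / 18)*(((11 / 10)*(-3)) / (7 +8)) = -187 / 900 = -0.21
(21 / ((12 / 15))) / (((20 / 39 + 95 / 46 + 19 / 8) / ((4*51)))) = 38427480 / 35543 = 1081.15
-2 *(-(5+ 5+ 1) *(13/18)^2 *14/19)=13013/1539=8.46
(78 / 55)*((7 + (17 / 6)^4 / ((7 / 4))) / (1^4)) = 1292161 / 20790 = 62.15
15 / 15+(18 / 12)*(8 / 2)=7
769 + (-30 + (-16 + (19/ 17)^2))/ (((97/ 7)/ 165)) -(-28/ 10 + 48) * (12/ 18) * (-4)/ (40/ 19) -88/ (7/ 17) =1172688364/ 14717325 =79.68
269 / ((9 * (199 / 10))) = 2690 / 1791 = 1.50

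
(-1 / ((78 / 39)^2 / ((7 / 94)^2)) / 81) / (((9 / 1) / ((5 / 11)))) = -245 / 283423536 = -0.00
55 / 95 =11 / 19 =0.58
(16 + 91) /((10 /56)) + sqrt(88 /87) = 2 * sqrt(1914) /87 + 2996 /5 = 600.21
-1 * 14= -14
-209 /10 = -20.90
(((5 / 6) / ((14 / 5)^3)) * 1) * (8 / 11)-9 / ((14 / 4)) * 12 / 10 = -346147 / 113190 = -3.06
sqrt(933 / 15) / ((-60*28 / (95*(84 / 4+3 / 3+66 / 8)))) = -2299*sqrt(1555) / 6720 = -13.49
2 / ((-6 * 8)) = -1 / 24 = -0.04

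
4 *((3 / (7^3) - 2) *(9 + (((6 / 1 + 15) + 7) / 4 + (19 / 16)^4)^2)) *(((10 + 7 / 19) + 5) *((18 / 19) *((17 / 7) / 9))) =-2809.89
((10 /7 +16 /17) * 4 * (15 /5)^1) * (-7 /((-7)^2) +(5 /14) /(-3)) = -7.45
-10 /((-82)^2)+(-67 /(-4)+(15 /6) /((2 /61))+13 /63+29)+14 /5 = 132383899 /1059030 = 125.00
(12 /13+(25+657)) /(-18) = -4439 /117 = -37.94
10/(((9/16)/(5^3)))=20000/9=2222.22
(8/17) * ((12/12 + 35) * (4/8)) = 144/17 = 8.47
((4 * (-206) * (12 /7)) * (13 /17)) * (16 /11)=-2056704 /1309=-1571.20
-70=-70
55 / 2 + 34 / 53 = 2983 / 106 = 28.14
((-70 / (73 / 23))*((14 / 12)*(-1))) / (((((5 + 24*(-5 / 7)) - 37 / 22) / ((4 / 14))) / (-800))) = 198352000 / 466251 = 425.42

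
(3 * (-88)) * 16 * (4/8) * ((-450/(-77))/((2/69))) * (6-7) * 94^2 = 26338348800/7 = 3762621257.14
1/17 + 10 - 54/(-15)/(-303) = 86253/8585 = 10.05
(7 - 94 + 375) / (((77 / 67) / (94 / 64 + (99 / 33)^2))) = 2623.44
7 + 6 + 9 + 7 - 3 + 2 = 28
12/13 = 0.92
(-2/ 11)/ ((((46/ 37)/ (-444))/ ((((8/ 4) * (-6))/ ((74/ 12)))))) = -31968/ 253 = -126.36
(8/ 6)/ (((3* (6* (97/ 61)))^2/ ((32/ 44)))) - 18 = -452674858/ 25150257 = -18.00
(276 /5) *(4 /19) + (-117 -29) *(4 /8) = -5831 /95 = -61.38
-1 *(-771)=771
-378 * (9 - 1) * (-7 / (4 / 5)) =26460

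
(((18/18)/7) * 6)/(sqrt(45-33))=0.25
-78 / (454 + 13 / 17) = -442 / 2577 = -0.17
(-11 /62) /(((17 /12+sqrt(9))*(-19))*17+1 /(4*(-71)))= 2343 /18839506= 0.00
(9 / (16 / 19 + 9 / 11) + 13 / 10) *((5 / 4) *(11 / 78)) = 1.18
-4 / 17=-0.24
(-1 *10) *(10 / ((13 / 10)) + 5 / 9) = -9650 / 117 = -82.48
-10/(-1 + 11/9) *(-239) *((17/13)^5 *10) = 152705620350/371293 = 411280.63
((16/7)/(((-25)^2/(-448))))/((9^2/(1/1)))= -1024/50625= -0.02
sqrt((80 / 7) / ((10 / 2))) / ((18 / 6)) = 4* sqrt(7) / 21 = 0.50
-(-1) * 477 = 477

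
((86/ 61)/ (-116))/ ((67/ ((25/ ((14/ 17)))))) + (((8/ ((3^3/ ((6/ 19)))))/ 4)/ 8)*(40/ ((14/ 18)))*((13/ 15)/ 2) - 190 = -35929629803/ 189162708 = -189.94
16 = 16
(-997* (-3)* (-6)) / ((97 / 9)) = -161514 / 97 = -1665.09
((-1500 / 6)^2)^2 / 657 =3906250000 / 657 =5945586.00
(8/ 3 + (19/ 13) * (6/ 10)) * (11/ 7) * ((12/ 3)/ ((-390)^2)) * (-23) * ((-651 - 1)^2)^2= -31592860619085568/ 51904125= -608677260.60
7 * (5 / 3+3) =98 / 3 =32.67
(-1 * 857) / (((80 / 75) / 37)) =-475635 / 16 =-29727.19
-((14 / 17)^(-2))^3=-3.21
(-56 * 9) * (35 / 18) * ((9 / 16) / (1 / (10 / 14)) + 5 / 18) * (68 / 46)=-984.48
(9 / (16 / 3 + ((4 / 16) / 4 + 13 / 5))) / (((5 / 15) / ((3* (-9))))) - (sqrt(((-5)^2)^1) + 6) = -196069 / 1919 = -102.17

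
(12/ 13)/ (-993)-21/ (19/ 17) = -1536247/ 81757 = -18.79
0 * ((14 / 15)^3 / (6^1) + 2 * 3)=0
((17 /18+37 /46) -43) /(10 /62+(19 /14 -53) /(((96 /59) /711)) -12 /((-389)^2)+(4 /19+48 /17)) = 5796267850350656 /3170377090982956095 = 0.00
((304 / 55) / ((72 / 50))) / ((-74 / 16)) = -0.83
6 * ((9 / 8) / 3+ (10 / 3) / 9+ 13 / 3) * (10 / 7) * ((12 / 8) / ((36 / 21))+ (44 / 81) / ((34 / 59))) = 109826155 / 1388016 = 79.12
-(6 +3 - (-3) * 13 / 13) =-12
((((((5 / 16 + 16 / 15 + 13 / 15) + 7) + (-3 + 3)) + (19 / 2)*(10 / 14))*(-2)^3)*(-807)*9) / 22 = 65204793 / 1540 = 42340.77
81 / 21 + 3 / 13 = 372 / 91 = 4.09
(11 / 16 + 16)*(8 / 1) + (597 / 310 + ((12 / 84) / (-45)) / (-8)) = 2115899 / 15624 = 135.43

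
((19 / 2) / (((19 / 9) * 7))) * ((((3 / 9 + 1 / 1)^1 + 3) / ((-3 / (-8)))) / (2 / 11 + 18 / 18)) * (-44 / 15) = -1936 / 105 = -18.44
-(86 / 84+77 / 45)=-1723 / 630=-2.73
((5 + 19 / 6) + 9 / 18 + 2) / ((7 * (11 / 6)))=64 / 77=0.83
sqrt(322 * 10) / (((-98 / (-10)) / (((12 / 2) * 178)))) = 10680 * sqrt(805) / 49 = 6184.05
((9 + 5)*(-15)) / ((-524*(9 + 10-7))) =35 / 1048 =0.03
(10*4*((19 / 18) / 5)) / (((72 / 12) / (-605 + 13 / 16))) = -183673 / 216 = -850.34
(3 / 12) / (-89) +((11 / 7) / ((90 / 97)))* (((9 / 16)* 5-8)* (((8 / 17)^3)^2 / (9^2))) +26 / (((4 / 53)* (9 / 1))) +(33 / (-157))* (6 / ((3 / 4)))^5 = -235766928870232998529 / 34422210122072220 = -6849.27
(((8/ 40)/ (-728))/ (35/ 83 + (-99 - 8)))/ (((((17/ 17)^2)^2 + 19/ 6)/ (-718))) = -89391/ 201246500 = -0.00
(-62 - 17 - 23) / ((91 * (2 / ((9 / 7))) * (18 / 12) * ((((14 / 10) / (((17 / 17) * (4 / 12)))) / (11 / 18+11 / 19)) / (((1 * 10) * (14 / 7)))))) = -691900 / 254163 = -2.72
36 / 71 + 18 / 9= 178 / 71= 2.51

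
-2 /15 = -0.13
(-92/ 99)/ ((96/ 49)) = -1127/ 2376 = -0.47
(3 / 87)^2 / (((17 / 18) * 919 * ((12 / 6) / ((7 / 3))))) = 21 / 13138943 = 0.00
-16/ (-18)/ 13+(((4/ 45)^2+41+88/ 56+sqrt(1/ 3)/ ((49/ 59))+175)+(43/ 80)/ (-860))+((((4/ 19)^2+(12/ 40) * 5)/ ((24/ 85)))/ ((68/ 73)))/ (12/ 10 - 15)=59 * sqrt(3)/ 147+10635415075057/ 48961130400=217.92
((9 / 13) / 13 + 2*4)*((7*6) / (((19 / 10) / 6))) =3429720 / 3211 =1068.12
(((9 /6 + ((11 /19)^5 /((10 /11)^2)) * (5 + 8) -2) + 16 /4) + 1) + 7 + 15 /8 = 7130231271 /495219800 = 14.40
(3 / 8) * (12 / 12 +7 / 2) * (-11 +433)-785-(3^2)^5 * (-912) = 430820921 / 8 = 53852615.12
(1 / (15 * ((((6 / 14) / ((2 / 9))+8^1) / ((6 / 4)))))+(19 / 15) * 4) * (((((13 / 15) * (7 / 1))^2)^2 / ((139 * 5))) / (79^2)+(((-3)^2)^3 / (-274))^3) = -180094423310234751738787 / 1883613380404430475000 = -95.61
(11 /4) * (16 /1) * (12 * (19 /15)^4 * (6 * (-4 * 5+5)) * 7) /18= -160555472 /3375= -47571.99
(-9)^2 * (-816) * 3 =-198288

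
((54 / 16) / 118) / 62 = 27 / 58528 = 0.00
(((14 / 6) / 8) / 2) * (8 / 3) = 0.39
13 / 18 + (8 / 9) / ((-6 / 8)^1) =-25 / 54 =-0.46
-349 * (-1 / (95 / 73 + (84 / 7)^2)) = 2.40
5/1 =5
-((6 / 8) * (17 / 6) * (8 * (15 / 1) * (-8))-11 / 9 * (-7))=18283 / 9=2031.44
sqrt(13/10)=sqrt(130)/10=1.14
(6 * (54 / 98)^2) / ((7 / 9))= 39366 / 16807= 2.34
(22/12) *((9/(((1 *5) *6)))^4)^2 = 24057/200000000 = 0.00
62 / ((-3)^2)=62 / 9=6.89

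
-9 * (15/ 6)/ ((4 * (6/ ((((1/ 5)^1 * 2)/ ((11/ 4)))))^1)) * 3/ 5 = -9/ 110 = -0.08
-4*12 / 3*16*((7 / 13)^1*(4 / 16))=-448 / 13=-34.46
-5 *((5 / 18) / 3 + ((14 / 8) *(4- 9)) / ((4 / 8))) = 2350 / 27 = 87.04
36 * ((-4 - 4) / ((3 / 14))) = -1344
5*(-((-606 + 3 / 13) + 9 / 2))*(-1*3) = -234495 / 26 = -9019.04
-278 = -278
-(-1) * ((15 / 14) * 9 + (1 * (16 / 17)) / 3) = 7109 / 714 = 9.96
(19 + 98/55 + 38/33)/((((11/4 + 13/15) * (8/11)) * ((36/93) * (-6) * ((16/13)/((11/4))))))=-73931/9216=-8.02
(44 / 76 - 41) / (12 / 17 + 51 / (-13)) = 56576 / 4503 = 12.56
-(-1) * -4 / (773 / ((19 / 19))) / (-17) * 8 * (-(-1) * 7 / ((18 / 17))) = 112 / 6957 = 0.02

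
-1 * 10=-10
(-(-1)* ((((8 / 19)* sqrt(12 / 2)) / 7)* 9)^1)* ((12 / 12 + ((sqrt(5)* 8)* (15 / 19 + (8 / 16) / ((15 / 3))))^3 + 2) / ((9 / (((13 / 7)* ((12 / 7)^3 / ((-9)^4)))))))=6656* sqrt(6) / 25865973 + 2056143405056* sqrt(30) / 13306103160525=0.85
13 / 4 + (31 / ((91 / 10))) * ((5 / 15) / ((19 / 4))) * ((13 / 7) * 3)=17063 / 3724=4.58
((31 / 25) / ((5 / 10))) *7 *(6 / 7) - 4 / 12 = 1091 / 75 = 14.55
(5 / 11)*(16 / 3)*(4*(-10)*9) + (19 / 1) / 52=-498991 / 572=-872.36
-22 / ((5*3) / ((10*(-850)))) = 37400 / 3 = 12466.67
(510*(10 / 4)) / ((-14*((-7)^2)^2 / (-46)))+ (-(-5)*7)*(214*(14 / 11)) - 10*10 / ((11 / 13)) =1740855495 / 184877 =9416.29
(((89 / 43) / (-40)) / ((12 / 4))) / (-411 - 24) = 89 / 2244600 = 0.00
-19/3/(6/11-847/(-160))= -33440/30831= -1.08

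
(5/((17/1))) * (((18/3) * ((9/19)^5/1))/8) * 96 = 21257640/42093683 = 0.51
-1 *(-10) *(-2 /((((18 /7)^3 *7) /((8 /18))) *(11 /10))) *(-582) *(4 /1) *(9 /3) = 3802400 /8019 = 474.17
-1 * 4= -4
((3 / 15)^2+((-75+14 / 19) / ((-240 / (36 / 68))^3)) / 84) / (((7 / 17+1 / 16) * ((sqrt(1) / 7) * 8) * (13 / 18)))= 9446279361 / 92445184000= 0.10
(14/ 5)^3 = 21.95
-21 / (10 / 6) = -63 / 5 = -12.60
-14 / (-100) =7 / 50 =0.14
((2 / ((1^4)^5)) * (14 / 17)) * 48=1344 / 17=79.06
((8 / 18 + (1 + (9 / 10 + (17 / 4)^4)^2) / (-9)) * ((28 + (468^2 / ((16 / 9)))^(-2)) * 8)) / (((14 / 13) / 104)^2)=-74524399211654774286421 / 2999878156800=-24842475366.12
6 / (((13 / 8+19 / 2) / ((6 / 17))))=288 / 1513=0.19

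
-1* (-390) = 390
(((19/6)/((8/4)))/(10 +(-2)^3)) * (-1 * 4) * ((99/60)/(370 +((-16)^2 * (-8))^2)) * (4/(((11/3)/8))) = -0.00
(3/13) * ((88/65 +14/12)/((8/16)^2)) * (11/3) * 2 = 43252/2535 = 17.06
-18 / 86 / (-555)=3 / 7955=0.00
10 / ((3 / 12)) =40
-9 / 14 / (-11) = 9 / 154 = 0.06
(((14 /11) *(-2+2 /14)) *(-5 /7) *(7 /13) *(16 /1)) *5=800 /11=72.73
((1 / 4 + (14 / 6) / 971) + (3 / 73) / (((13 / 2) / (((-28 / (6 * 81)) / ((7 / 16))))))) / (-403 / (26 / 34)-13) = -75108667 / 161221965840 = -0.00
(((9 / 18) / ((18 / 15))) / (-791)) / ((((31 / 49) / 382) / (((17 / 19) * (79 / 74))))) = -8977955 / 29551308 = -0.30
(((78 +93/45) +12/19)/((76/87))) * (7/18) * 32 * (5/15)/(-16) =-4668797/194940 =-23.95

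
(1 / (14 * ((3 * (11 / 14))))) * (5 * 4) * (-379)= -7580 / 33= -229.70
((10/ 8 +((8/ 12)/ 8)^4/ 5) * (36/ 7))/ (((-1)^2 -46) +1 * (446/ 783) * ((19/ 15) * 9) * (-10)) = -3758429/ 64272320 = -0.06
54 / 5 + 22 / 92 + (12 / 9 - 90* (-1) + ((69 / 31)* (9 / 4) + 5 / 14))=107.74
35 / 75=7 / 15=0.47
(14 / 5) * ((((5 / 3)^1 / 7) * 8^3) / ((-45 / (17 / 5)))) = -17408 / 675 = -25.79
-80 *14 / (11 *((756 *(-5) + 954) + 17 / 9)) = 1440 / 39941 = 0.04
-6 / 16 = -3 / 8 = -0.38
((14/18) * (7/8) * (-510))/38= -4165/456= -9.13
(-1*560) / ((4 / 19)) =-2660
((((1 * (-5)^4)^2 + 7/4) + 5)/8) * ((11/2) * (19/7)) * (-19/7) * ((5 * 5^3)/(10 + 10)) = -775599339625/12544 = -61830304.50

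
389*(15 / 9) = 1945 / 3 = 648.33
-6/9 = -2/3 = -0.67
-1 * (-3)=3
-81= -81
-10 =-10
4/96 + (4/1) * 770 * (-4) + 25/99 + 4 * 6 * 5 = -9662167/792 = -12199.71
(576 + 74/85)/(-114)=-24517/4845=-5.06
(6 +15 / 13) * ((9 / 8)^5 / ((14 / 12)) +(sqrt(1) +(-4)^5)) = -10894826961 / 1490944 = -7307.33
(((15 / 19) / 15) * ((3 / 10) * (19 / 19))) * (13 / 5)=39 / 950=0.04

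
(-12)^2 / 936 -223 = -2897 / 13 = -222.85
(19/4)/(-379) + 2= 3013/1516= 1.99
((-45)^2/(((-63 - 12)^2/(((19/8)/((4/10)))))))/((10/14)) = 1197/400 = 2.99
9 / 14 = 0.64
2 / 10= 1 / 5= 0.20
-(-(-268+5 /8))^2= -71489.39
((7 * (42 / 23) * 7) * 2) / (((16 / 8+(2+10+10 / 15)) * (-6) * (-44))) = 1029 / 22264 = 0.05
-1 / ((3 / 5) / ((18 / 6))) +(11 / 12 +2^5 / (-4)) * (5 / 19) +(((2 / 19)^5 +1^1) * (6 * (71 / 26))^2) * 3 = 798.51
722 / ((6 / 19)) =6859 / 3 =2286.33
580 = 580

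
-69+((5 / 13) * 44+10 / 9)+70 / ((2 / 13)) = 404.03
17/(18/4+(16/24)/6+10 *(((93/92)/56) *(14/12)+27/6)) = 112608/330019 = 0.34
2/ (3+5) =1/ 4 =0.25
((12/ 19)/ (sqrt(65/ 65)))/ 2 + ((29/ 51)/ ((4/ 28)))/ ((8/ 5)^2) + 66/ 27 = 802811/ 186048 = 4.32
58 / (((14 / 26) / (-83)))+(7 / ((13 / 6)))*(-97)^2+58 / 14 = 21462.16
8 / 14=4 / 7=0.57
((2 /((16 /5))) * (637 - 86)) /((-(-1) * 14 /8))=2755 /14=196.79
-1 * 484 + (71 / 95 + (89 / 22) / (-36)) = -36368383 / 75240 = -483.37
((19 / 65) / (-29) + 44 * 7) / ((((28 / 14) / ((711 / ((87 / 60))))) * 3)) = 25170.21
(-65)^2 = 4225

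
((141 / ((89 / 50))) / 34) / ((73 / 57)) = 200925 / 110449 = 1.82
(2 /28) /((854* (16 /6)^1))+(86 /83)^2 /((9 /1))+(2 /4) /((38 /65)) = 109811287889 /112675161312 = 0.97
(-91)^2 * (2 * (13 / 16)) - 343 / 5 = 535521 / 40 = 13388.02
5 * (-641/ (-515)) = 641/ 103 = 6.22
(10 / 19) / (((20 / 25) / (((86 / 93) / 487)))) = 1075 / 860529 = 0.00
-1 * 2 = -2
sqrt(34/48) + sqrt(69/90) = sqrt(102)/12 + sqrt(690)/30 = 1.72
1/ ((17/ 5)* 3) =5/ 51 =0.10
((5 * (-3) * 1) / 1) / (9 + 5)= -1.07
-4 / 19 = -0.21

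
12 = 12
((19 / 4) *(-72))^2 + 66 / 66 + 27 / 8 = 116968.38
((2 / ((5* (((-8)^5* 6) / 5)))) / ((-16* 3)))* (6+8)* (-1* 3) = -7 / 786432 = -0.00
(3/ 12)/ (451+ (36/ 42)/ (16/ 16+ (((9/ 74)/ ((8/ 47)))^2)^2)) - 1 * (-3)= 5875908664252579/ 1958274926678740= 3.00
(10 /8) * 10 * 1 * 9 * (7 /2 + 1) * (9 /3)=6075 /4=1518.75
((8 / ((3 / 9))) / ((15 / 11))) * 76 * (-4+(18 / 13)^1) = -227392 / 65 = -3498.34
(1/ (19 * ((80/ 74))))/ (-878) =-37/ 667280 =-0.00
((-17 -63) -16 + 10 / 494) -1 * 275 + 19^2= -2465 / 247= -9.98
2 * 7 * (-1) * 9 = -126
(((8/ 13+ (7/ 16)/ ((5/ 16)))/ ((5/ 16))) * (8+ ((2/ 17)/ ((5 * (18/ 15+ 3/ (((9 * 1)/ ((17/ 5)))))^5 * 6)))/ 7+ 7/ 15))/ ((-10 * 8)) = -33274580854/ 48750804375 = -0.68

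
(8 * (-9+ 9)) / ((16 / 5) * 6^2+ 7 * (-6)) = 0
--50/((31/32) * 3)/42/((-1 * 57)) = -800/111321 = -0.01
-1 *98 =-98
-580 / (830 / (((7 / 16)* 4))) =-203 / 166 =-1.22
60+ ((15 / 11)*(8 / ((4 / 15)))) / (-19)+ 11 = 14389 / 209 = 68.85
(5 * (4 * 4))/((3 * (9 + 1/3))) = 20/7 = 2.86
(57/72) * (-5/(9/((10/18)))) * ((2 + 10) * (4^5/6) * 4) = -486400/243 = -2001.65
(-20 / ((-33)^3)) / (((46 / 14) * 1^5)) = 140 / 826551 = 0.00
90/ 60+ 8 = 9.50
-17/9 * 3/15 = -17/45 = -0.38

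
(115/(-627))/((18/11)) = -115/1026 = -0.11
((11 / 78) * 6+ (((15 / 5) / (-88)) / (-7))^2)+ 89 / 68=180717909 / 83859776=2.16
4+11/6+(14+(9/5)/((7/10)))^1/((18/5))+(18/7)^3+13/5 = 927317/30870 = 30.04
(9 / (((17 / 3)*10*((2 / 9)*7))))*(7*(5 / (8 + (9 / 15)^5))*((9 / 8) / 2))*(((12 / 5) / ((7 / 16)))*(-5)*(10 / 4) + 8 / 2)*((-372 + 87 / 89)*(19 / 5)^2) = 368243137888875 / 4277577808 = 86086.84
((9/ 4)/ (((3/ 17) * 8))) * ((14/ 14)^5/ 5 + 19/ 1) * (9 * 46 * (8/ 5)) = 506736/ 25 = 20269.44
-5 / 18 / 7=-5 / 126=-0.04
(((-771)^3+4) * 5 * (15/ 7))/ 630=-2291570035/ 294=-7794455.90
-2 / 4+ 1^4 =1 / 2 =0.50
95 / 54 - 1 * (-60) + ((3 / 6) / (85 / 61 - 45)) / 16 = 141935953 / 2298240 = 61.76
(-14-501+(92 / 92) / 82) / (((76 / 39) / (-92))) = 37879413 / 1558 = 24312.85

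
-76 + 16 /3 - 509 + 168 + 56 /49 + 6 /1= -8495 /21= -404.52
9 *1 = 9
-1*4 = -4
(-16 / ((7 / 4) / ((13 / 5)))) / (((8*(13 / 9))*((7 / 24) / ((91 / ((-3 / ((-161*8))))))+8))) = -0.26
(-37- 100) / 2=-137 / 2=-68.50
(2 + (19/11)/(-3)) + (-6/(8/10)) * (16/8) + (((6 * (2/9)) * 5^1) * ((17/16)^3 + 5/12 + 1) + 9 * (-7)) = -5994859/101376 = -59.13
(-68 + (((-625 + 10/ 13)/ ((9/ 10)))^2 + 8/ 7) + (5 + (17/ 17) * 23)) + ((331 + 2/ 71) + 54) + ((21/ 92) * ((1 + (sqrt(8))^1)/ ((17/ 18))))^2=35721 * sqrt(2)/ 152881 + 222544727644304381/ 462273617988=481413.76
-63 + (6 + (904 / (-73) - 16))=-6233 / 73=-85.38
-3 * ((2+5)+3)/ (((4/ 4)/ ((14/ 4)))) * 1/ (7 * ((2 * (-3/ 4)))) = 10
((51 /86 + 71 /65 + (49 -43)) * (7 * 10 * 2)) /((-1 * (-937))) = 1.15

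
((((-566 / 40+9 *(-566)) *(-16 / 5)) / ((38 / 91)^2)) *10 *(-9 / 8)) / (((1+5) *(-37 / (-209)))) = -1469388921 / 1480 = -992830.35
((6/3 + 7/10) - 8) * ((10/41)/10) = -53/410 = -0.13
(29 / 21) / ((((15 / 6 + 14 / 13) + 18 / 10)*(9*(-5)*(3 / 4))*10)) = -1508 / 1981665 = -0.00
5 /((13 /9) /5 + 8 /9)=225 /53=4.25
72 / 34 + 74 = 1294 / 17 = 76.12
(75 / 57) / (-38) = -25 / 722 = -0.03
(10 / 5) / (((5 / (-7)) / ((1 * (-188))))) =2632 / 5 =526.40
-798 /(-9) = 266 /3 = 88.67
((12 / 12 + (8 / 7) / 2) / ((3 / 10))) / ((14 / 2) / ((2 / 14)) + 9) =55 / 609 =0.09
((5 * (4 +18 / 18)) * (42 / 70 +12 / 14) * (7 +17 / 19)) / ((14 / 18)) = 344250 / 931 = 369.76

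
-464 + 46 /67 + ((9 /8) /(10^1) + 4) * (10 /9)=-2212981 /4824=-458.74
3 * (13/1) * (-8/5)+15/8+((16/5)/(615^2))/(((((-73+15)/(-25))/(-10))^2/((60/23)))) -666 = -2834804472689/3901869960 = -726.52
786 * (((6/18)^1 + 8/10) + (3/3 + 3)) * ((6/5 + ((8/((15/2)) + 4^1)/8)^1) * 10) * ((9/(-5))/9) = -221914/15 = -14794.27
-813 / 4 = -203.25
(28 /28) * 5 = 5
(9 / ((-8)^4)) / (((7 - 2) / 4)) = 9 / 5120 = 0.00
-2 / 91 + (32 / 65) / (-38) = -302 / 8645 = -0.03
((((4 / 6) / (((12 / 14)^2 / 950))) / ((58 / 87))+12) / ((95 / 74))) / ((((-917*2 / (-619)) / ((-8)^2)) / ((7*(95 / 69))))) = 17216459936 / 81351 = 211631.82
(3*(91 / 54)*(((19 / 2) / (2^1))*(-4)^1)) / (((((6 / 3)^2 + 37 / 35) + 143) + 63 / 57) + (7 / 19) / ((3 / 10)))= -60515 / 94746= -0.64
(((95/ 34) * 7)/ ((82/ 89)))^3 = 207317019156625/ 21670967872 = 9566.58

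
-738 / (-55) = 13.42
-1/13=-0.08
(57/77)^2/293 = 0.00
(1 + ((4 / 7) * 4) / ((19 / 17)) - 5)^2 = 67600 / 17689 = 3.82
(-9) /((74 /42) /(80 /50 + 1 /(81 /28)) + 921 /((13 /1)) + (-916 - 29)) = 215124 /20872963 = 0.01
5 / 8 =0.62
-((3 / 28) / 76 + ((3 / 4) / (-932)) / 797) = -34794 / 24698233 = -0.00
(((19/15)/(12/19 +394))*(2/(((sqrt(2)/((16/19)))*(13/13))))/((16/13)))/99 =0.00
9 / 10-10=-9.10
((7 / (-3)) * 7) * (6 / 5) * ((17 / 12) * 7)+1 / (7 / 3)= -40727 / 210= -193.94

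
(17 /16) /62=17 /992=0.02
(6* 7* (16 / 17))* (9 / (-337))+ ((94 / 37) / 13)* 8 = 1399120 / 2755649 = 0.51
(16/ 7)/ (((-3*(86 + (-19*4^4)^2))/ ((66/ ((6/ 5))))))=-440/ 248415111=-0.00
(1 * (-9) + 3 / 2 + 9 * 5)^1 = 75 / 2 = 37.50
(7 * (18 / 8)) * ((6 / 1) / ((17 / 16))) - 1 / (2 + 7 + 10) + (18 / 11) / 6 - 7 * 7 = 142693 / 3553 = 40.16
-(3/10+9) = -93/10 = -9.30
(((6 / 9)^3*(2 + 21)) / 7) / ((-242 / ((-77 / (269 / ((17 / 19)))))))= 1564 / 1517967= 0.00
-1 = -1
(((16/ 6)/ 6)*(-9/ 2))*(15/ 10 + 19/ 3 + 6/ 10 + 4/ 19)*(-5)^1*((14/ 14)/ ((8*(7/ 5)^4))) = 3079375/ 1094856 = 2.81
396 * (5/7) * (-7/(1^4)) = -1980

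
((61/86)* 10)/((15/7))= 427/129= 3.31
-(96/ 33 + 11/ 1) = -153/ 11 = -13.91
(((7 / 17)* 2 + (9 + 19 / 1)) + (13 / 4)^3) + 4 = 73061 / 1088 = 67.15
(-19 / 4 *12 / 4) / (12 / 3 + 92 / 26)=-741 / 392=-1.89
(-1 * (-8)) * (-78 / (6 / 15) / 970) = -156 / 97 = -1.61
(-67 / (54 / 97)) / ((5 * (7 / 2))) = -6499 / 945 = -6.88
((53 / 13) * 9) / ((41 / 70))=33390 / 533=62.65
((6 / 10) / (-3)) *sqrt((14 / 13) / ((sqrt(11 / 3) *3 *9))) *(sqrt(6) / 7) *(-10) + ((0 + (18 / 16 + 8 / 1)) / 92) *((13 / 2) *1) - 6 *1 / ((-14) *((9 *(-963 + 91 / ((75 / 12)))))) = 4 *11^(3 / 4) *3^(1 / 4) *sqrt(91) / 3003 + 472499719 / 732954432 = 0.75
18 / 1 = 18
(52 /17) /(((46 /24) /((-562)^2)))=504057.94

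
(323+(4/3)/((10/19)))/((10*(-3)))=-4883/450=-10.85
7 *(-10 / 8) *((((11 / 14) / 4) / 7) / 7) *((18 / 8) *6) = -1485 / 3136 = -0.47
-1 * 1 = -1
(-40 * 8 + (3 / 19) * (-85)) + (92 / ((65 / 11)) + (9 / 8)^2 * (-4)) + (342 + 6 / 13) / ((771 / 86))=-1445873779 / 5078320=-284.71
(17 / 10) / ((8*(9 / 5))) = 17 / 144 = 0.12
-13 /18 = -0.72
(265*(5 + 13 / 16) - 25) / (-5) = -4849 / 16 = -303.06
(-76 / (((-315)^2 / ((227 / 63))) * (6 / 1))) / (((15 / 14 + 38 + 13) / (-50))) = 34504 / 78121827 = 0.00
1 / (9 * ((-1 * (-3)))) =1 / 27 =0.04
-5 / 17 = -0.29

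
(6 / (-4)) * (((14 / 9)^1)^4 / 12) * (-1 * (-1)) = -0.73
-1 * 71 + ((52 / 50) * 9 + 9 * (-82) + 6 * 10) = -18491 / 25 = -739.64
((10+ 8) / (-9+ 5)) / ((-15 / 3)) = 9 / 10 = 0.90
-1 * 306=-306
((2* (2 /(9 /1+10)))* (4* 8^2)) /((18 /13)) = 6656 /171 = 38.92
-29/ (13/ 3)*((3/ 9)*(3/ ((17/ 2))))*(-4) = 696/ 221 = 3.15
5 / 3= 1.67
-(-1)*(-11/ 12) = -11/ 12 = -0.92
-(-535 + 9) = 526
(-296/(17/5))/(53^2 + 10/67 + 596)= -19832/775693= -0.03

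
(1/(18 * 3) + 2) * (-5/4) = -545/216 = -2.52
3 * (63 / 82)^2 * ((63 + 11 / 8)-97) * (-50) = 77693175 / 26896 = 2888.65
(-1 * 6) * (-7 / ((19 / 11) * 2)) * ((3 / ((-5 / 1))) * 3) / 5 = -2079 / 475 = -4.38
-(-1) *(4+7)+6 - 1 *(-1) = 18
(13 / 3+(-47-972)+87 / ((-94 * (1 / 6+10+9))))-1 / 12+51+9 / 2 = -20740029 / 21620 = -959.30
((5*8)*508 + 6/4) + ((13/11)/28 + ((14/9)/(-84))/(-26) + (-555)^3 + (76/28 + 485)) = -9239615935661/54054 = -170933065.74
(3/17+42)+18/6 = 768/17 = 45.18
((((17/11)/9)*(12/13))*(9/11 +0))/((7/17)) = 3468/11011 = 0.31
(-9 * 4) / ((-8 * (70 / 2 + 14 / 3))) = 27 / 238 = 0.11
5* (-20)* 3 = -300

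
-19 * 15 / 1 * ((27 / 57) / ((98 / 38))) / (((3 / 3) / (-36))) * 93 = 8587620 / 49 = 175257.55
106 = 106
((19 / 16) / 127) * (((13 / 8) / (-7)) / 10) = -247 / 1137920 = -0.00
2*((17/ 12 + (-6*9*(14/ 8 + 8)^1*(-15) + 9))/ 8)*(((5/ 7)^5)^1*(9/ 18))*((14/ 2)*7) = 9005.92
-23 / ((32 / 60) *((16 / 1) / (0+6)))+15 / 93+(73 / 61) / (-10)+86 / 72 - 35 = -271954429 / 5446080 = -49.94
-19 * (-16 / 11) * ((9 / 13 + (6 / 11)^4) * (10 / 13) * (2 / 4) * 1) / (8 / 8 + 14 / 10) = 94124100 / 27217619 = 3.46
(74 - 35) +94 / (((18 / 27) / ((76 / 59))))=13017 / 59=220.63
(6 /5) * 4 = 24 /5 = 4.80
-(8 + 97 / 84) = -769 / 84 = -9.15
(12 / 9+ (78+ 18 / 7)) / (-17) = -1720 / 357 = -4.82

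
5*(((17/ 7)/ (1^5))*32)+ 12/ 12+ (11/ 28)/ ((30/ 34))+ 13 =403.02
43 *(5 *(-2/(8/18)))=-1935/2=-967.50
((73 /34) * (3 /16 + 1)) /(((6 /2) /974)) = 675469 /816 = 827.78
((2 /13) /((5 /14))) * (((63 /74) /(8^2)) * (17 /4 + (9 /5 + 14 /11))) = 710451 /16931200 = 0.04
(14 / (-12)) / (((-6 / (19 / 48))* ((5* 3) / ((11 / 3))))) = 1463 / 77760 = 0.02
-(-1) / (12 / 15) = 5 / 4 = 1.25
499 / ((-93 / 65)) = -32435 / 93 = -348.76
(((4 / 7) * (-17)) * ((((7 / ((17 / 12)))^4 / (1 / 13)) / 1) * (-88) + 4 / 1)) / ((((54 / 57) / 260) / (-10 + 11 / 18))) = -17069643533.49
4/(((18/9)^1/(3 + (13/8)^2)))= 361/32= 11.28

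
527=527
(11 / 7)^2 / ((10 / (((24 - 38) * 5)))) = -121 / 7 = -17.29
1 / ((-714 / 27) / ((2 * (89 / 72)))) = -89 / 952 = -0.09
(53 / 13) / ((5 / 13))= 53 / 5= 10.60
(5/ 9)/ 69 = 0.01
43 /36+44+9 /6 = 1681 /36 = 46.69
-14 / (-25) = 14 / 25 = 0.56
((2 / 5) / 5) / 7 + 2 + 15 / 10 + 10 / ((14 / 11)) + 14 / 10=4469 / 350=12.77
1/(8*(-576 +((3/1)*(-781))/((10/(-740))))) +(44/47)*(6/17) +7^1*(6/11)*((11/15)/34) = 134097691/324875280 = 0.41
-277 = -277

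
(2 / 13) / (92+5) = 2 / 1261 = 0.00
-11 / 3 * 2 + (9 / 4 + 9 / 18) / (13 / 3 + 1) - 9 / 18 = -1405 / 192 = -7.32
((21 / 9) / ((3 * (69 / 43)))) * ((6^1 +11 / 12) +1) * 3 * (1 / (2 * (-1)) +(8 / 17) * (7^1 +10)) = 142975 / 1656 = 86.34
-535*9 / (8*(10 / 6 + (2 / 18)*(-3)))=-14445 / 32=-451.41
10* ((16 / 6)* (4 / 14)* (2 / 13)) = 320 / 273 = 1.17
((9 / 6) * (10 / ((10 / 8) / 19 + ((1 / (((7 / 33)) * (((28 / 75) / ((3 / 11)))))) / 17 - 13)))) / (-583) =474810 / 234953081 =0.00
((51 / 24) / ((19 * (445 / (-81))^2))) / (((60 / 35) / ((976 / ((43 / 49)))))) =777896217 / 323572850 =2.40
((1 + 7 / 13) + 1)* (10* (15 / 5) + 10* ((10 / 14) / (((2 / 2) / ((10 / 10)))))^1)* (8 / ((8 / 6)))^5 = 5132160 / 7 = 733165.71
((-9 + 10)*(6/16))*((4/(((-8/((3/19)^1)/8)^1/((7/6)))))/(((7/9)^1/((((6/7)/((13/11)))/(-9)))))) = 99/3458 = 0.03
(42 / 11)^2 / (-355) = -1764 / 42955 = -0.04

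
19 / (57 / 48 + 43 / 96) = 1824 / 157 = 11.62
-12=-12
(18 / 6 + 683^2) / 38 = 233246 / 19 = 12276.11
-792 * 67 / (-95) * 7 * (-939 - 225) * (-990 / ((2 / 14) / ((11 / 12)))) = 549320332176 / 19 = 28911596430.32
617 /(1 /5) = 3085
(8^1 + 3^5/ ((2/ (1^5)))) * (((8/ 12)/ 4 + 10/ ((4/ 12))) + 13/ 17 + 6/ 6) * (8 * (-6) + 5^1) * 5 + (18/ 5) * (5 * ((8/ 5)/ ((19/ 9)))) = -17229509891/ 19380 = -889035.60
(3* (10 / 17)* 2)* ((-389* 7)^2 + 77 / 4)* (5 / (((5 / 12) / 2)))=10677237480 / 17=628072792.94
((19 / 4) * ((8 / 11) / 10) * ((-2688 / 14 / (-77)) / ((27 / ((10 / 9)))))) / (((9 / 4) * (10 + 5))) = 0.00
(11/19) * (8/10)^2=176/475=0.37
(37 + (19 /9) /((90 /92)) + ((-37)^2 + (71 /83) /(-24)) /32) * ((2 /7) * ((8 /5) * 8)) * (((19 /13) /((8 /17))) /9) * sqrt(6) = 32535971203 * sqrt(6) /314636400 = 253.30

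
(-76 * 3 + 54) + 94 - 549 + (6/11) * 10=-6859/11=-623.55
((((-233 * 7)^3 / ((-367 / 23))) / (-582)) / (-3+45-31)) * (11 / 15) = -99790619593 / 3203910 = -31146.51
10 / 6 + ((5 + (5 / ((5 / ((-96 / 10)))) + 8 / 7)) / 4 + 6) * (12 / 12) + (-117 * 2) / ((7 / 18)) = -249863 / 420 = -594.91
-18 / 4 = -9 / 2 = -4.50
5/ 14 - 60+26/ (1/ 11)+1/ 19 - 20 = 54905/ 266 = 206.41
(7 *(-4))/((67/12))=-336/67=-5.01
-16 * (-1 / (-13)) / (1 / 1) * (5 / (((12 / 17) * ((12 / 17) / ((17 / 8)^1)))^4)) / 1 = -2913111186148805 / 1430979084288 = -2035.75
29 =29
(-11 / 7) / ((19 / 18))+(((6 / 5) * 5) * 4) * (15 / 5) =9378 / 133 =70.51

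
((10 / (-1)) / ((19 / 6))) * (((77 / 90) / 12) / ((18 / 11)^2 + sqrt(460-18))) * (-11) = -131769 / 8640041 + 1771561 * sqrt(442) / 311041476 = 0.10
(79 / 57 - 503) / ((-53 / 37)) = 1057904 / 3021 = 350.18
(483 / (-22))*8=-1932 / 11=-175.64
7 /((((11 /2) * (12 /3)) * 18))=7 /396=0.02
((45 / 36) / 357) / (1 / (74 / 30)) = 37 / 4284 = 0.01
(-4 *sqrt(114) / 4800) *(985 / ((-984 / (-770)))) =-15169 *sqrt(114) / 23616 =-6.86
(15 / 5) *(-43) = -129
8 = 8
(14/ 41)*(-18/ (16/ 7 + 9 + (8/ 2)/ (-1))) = -588/ 697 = -0.84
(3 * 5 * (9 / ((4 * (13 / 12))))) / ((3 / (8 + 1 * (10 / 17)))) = 19710 / 221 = 89.19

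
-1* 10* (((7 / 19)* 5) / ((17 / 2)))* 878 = -614600 / 323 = -1902.79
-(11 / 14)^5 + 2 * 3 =3065893 / 537824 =5.70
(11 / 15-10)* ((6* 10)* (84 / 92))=-11676 / 23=-507.65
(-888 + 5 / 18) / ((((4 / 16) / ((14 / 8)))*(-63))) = 15979 / 162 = 98.64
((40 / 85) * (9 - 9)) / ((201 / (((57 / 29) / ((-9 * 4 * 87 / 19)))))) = 0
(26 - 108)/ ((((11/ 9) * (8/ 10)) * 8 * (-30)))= 123/ 352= 0.35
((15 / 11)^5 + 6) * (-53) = -91461093 / 161051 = -567.90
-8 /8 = -1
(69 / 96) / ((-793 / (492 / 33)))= -943 / 69784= -0.01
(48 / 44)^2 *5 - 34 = -3394 / 121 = -28.05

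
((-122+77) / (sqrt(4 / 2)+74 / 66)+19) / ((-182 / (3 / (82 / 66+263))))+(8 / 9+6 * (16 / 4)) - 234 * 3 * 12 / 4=-6011949336089 / 2888809560+970299 * sqrt(2) / 256783072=-2081.11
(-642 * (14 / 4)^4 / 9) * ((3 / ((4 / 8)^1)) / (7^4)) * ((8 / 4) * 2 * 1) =-107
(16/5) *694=11104/5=2220.80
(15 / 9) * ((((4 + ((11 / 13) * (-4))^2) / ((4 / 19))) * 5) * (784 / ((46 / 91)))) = 851120200 / 897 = 948851.95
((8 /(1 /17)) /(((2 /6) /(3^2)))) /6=612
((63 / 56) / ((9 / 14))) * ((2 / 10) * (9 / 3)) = 21 / 20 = 1.05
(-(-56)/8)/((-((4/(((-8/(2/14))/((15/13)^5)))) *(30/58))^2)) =-159068296536952348/129746337890625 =-1225.99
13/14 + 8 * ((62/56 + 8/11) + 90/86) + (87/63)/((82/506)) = 26469389/814506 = 32.50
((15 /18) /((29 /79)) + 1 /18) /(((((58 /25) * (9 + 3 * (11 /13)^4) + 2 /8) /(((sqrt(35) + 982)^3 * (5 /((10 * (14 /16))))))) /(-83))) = -545107218016061199200 /128875719483- 1665135839694074800 * sqrt(35) /128875719483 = -4306150892.66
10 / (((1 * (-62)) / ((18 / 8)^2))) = -405 / 496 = -0.82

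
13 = 13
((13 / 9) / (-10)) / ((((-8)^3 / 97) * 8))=1261 / 368640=0.00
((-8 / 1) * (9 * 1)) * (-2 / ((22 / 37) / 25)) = 66600 / 11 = 6054.55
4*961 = 3844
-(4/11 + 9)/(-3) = 103/33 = 3.12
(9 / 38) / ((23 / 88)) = 396 / 437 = 0.91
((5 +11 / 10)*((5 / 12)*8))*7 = 427 / 3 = 142.33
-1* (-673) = 673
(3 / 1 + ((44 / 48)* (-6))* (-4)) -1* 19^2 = -336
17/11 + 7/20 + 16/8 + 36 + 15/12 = 2263/55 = 41.15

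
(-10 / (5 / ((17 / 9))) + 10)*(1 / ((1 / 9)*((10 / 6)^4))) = 4536 / 625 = 7.26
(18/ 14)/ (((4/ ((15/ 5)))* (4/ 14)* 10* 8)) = 27/ 640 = 0.04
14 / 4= 3.50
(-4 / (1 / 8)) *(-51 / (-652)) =-408 / 163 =-2.50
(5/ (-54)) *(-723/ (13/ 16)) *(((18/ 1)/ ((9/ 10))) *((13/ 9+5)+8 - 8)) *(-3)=-11182400/ 351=-31858.69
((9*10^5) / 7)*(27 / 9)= 2700000 / 7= 385714.29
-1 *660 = -660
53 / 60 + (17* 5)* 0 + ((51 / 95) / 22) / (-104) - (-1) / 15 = 206441 / 217360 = 0.95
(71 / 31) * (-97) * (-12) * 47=3884268 / 31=125298.97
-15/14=-1.07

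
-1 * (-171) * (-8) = -1368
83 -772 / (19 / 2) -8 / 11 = 211 / 209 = 1.01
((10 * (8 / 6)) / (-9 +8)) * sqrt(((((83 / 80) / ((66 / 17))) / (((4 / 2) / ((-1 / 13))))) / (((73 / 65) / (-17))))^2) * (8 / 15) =-1.11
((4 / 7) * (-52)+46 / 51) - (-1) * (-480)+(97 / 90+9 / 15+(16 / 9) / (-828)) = -1124306837 / 2216970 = -507.14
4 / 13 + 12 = 160 / 13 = 12.31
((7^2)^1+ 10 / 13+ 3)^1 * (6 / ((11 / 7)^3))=1411788 / 17303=81.59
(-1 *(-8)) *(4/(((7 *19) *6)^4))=2/25344958401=0.00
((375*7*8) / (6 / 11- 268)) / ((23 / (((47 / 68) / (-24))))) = 452375 / 4601288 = 0.10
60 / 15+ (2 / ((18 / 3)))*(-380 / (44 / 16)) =-1388 / 33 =-42.06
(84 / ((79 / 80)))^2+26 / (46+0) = 1038724333 / 143543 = 7236.33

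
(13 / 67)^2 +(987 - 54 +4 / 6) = 12574196 / 13467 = 933.70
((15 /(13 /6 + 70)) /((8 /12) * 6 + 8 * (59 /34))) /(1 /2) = 765 /32908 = 0.02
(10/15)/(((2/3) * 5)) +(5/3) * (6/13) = 63/65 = 0.97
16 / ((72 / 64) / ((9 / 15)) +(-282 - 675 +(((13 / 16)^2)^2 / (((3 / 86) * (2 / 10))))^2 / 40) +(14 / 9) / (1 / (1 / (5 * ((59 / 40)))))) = -24326694764544 / 1303554155029115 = -0.02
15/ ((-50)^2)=0.01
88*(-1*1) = -88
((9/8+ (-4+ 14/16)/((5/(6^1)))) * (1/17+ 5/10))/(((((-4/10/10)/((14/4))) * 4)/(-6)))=-209475/1088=-192.53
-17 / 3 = -5.67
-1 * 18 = -18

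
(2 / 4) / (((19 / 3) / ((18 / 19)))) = 27 / 361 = 0.07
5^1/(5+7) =5/12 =0.42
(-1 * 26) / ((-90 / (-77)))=-1001 / 45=-22.24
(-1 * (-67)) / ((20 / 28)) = 469 / 5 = 93.80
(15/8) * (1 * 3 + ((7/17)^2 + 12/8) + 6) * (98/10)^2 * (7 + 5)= 133262703/5780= 23055.83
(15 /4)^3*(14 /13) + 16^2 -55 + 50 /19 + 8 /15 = 30938917 /118560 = 260.96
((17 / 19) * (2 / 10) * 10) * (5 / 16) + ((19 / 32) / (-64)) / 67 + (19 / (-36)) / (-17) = 235390271 / 398886912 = 0.59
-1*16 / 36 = -4 / 9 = -0.44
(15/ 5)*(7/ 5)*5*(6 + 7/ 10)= 1407/ 10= 140.70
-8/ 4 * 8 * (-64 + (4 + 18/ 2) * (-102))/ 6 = 11120/ 3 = 3706.67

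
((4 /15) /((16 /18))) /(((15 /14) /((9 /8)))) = 63 /200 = 0.32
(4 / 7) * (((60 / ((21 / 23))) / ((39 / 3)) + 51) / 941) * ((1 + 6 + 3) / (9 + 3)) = 51010 / 1798251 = 0.03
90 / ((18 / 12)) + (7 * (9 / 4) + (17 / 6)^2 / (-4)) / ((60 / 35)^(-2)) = 4919 / 49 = 100.39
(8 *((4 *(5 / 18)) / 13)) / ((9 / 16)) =1280 / 1053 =1.22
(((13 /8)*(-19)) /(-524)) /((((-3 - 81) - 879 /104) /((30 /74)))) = -3211 /12427708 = -0.00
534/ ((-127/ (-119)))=63546/ 127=500.36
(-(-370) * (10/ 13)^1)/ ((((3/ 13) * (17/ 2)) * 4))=1850/ 51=36.27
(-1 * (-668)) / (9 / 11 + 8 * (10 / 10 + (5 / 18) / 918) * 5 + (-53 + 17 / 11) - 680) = -30354588 / 31382657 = -0.97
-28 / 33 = -0.85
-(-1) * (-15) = -15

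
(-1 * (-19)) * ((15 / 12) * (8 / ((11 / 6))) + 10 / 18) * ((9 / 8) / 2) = 11305 / 176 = 64.23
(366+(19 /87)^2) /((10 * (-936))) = -554123 /14169168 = -0.04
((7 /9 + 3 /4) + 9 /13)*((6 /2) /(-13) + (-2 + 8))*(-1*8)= -51950 /507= -102.47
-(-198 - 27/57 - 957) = 21954/19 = 1155.47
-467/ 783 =-0.60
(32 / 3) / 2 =16 / 3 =5.33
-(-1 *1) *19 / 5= 19 / 5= 3.80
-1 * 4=-4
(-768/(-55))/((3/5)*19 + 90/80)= 2048/1837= 1.11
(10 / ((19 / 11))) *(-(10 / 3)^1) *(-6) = 2200 / 19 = 115.79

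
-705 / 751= -0.94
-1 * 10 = -10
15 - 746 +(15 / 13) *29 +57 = -8327 / 13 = -640.54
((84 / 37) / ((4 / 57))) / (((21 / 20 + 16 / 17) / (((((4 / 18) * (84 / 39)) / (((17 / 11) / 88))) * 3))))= 432579840 / 325637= 1328.41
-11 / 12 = -0.92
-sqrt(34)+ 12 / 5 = 12 / 5 - sqrt(34) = -3.43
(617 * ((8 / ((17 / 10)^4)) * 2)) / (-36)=-24680000 / 751689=-32.83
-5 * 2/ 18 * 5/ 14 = -25/ 126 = -0.20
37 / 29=1.28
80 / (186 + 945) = 80 / 1131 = 0.07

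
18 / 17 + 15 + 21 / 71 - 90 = -88890 / 1207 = -73.65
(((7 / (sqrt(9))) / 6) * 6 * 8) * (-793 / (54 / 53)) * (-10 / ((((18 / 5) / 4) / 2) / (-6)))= -470724800 / 243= -1937139.09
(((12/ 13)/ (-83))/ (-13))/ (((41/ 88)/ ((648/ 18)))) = 38016/ 575107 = 0.07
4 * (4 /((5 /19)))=60.80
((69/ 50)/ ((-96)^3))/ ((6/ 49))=-1127/ 88473600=-0.00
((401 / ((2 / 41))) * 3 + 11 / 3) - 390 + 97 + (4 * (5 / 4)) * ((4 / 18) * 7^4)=27039.94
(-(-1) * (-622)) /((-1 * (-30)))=-311 /15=-20.73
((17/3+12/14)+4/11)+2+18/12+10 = 20.39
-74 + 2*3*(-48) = -362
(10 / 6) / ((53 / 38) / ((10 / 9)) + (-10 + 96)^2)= 1900 / 8432871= 0.00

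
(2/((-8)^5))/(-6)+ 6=589825/98304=6.00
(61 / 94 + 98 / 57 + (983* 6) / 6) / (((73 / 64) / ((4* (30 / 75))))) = 1351578368 / 977835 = 1382.22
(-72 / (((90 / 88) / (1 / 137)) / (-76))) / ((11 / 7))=17024 / 685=24.85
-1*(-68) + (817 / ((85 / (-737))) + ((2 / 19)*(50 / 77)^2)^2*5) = -7567805960878549 / 1078671063085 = -7015.86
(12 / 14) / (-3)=-2 / 7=-0.29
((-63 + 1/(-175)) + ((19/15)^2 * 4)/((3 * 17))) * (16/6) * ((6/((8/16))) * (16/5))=-2586022912/401625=-6438.90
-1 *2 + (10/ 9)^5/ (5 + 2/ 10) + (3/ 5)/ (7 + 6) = -6249223/ 3838185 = -1.63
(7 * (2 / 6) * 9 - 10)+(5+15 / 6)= 37 / 2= 18.50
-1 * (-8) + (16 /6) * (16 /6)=136 /9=15.11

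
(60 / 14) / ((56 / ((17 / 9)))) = 85 / 588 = 0.14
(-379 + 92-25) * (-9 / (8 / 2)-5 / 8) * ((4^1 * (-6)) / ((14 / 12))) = -129168 / 7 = -18452.57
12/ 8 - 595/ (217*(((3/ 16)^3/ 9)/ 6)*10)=-139171/ 62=-2244.69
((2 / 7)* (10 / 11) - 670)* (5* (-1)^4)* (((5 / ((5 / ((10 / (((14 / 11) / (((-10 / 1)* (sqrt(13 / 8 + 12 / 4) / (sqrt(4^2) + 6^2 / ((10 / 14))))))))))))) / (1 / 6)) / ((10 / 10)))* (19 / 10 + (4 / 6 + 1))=344874375* sqrt(74) / 13328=222593.15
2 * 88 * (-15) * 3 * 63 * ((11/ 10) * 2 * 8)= -8781696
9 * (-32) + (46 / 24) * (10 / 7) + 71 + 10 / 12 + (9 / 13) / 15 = -97089 / 455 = -213.38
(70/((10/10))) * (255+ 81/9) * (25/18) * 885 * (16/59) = 6160000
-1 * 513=-513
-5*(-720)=3600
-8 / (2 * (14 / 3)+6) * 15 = -7.83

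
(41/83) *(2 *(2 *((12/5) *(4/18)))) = 1312/1245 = 1.05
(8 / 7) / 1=8 / 7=1.14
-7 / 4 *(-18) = 63 / 2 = 31.50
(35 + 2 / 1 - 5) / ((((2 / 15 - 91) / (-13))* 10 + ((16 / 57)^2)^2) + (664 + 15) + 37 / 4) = 17565185664 / 416159672629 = 0.04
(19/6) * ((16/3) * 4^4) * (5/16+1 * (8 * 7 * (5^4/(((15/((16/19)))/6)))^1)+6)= 458997632/9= 50999736.89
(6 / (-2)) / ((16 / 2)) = -3 / 8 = -0.38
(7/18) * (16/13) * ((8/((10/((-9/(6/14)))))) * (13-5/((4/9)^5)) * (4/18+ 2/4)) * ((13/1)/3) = 179591321/25920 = 6928.68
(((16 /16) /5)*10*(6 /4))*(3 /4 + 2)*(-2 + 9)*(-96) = -5544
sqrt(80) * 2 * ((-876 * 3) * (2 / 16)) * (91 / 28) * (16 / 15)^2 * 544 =-132161536 * sqrt(5) / 25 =-11820887.14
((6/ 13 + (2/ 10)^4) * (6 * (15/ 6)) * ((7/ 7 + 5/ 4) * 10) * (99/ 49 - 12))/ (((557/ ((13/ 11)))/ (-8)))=198731556/ 7505575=26.48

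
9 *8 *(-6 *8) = -3456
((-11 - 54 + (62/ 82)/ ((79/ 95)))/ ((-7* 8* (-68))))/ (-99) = 103795/ 610538544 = 0.00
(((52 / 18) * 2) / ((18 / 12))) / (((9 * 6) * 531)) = 52 / 387099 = 0.00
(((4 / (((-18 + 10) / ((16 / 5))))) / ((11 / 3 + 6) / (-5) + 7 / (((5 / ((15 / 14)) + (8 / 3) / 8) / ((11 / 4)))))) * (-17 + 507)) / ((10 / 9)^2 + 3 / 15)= -544320 / 1909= -285.13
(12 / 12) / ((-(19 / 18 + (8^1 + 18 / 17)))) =-306 / 3095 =-0.10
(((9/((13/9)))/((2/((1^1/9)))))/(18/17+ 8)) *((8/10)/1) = 153/5005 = 0.03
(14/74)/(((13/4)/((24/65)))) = 672/31265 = 0.02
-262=-262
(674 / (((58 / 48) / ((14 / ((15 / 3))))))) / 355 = 226464 / 51475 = 4.40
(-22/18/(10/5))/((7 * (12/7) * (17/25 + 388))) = -275/2098872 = -0.00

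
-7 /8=-0.88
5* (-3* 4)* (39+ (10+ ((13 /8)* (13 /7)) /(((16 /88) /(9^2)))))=-2341005 /28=-83607.32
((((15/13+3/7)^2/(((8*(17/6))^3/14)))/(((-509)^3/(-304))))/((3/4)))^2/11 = 50292379090944/6461932195700547872407809799091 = 0.00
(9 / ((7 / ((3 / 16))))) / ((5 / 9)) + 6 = 3603 / 560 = 6.43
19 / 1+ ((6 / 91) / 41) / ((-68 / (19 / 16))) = 19.00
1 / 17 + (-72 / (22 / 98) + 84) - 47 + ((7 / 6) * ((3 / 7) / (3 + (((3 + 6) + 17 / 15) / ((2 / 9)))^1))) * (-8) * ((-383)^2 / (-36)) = 21142613 / 408969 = 51.70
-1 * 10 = -10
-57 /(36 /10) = -95 /6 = -15.83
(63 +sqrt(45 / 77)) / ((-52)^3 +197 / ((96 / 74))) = -3024 / 6741895- 144 * sqrt(385) / 519125915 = -0.00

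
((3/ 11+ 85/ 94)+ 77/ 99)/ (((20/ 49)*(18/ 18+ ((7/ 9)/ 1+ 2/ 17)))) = 15153103/ 5997200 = 2.53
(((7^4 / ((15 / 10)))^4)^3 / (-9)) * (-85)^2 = -1086184797675315430657590373197591326163301273600 / 4782969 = -227094258331031505882139400000000000000000.00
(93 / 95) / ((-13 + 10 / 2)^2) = 93 / 6080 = 0.02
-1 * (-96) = 96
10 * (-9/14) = -45/7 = -6.43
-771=-771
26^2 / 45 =676 / 45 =15.02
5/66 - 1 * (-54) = 3569/66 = 54.08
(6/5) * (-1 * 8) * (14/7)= -19.20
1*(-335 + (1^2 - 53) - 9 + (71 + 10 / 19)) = -324.47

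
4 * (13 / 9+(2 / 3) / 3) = 20 / 3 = 6.67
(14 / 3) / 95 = 14 / 285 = 0.05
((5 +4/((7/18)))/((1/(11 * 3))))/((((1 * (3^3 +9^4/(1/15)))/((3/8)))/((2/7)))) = 0.00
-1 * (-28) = 28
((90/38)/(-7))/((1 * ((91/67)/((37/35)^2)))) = -825507/2965235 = -0.28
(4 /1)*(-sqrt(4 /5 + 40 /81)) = -8*sqrt(655) /45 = -4.55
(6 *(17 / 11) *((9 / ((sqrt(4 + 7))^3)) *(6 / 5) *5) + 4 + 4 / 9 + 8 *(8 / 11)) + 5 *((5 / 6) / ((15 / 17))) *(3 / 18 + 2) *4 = 5508 *sqrt(11) / 1331 + 15203 / 297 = 64.91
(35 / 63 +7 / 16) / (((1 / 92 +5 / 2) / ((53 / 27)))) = 15847 / 20412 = 0.78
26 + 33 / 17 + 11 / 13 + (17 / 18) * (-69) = -48239 / 1326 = -36.38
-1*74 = -74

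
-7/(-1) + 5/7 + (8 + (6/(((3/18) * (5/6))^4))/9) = 7906958/4375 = 1807.30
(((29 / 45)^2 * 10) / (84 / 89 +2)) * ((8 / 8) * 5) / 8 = 74849 / 84888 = 0.88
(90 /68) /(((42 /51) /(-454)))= -10215 /14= -729.64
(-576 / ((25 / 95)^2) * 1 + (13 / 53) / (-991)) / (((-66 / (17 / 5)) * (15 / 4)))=33757125182 / 295441875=114.26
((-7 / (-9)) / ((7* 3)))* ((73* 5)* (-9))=-365 / 3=-121.67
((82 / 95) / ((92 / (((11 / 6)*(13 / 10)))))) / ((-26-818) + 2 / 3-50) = -5863 / 234232000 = -0.00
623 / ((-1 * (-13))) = 623 / 13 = 47.92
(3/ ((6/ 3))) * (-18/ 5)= -27/ 5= -5.40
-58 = -58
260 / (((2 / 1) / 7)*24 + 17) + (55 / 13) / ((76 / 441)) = 5848745 / 164996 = 35.45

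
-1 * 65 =-65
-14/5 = -2.80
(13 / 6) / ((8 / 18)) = 39 / 8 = 4.88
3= 3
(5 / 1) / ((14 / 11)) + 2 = 83 / 14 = 5.93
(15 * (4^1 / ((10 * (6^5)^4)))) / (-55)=-1 / 33514785700577280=-0.00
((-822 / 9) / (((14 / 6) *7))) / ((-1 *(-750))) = -0.01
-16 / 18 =-8 / 9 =-0.89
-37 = -37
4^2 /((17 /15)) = 240 /17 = 14.12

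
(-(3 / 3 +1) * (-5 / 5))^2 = 4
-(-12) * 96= 1152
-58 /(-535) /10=29 /2675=0.01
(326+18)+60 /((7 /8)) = 412.57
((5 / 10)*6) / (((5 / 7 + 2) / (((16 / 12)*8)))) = 224 / 19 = 11.79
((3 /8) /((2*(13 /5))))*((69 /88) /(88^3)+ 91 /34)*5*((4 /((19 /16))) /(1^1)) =10770848925 /3313316864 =3.25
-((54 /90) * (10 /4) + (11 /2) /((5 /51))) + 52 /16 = -1087 /20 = -54.35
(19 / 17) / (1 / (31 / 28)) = 589 / 476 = 1.24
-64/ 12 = -16/ 3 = -5.33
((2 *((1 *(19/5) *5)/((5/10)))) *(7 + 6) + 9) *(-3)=-2991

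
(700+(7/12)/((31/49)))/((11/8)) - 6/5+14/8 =10440973/20460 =510.31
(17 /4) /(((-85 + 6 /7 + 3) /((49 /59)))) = -5831 /134048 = -0.04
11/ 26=0.42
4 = 4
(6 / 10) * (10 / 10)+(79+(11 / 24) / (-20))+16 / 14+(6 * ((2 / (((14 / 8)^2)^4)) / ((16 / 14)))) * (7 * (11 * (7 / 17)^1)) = 11589391043 / 137145120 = 84.50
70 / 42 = 5 / 3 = 1.67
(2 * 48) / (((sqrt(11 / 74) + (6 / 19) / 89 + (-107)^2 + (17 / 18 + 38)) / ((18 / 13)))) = 680487494410078848 / 58811495472258671155 - 800471673216 * sqrt(814) / 58811495472258671155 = 0.01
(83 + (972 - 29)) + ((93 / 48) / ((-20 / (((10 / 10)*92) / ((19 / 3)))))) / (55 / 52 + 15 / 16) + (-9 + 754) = 69793868 / 39425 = 1770.29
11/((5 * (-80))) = -11/400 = -0.03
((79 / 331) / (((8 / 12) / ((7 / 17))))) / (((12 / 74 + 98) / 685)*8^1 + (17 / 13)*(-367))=-546615615 / 1775315427658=-0.00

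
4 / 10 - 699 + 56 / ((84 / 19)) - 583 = -19034 / 15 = -1268.93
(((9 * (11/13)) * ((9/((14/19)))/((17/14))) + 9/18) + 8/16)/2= 8575/221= 38.80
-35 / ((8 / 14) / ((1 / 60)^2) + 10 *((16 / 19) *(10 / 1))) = -931 / 56960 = -0.02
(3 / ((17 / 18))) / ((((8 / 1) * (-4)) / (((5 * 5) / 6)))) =-0.41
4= 4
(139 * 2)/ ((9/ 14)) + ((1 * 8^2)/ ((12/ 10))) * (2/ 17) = 67124/ 153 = 438.72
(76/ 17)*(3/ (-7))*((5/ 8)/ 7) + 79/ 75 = 110239/ 124950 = 0.88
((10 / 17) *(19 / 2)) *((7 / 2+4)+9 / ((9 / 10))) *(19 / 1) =63175 / 34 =1858.09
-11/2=-5.50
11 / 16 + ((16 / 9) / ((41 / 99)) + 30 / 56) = 25329 / 4592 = 5.52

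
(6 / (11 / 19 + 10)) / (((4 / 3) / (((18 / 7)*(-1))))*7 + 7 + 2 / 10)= 2565 / 16147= 0.16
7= 7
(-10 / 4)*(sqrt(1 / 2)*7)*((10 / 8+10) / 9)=-175*sqrt(2) / 16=-15.47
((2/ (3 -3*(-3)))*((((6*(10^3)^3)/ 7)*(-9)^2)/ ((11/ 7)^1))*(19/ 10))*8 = 1231200000000/ 11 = 111927272727.27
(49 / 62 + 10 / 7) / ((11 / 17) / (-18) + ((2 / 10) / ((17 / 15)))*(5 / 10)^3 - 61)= -34668 / 953281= -0.04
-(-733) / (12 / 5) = 3665 / 12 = 305.42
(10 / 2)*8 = 40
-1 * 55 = -55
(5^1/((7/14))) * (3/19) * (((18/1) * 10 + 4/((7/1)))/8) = 4740/133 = 35.64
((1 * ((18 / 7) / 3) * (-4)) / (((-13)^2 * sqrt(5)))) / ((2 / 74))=-888 * sqrt(5) / 5915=-0.34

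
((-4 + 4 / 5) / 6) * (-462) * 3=739.20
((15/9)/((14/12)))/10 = 1/7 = 0.14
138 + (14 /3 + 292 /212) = 22903 /159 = 144.04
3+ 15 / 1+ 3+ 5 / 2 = 47 / 2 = 23.50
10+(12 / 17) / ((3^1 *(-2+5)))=514 / 51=10.08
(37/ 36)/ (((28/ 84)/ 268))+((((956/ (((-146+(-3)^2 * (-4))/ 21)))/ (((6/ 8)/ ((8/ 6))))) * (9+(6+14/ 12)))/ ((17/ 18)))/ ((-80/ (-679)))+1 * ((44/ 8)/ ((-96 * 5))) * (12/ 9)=-4401998287/ 159120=-27664.64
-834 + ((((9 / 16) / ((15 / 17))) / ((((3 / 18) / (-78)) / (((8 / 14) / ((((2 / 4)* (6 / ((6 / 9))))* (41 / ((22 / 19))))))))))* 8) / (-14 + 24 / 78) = -2022254946 / 2426585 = -833.37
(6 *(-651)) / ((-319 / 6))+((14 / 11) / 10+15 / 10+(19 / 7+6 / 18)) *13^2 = 863.52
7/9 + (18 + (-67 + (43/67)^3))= -129815579/2706867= -47.96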